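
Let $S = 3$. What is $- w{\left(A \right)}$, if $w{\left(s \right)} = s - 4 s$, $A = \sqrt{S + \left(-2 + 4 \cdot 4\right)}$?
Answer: $3 \sqrt{17} \approx 12.369$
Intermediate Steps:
$A = \sqrt{17}$ ($A = \sqrt{3 + \left(-2 + 4 \cdot 4\right)} = \sqrt{3 + \left(-2 + 16\right)} = \sqrt{3 + 14} = \sqrt{17} \approx 4.1231$)
$w{\left(s \right)} = - 3 s$
$- w{\left(A \right)} = - \left(-3\right) \sqrt{17} = 3 \sqrt{17}$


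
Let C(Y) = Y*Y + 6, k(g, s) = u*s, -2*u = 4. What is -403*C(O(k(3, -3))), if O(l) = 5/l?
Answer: -97123/36 ≈ -2697.9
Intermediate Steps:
u = -2 (u = -1/2*4 = -2)
k(g, s) = -2*s
C(Y) = 6 + Y**2 (C(Y) = Y**2 + 6 = 6 + Y**2)
-403*C(O(k(3, -3))) = -403*(6 + (5/((-2*(-3))))**2) = -403*(6 + (5/6)**2) = -403*(6 + 25/36) = -403*241/36 = -97123/36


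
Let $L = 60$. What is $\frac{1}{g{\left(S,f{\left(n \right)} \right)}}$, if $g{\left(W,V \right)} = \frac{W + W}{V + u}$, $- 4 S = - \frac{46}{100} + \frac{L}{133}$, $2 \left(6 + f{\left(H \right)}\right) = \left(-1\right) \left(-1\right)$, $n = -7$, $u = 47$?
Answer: $\frac{551950}{59} \approx 9355.1$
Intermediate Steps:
$f{\left(H \right)} = - \frac{11}{2}$ ($f{\left(H \right)} = -6 + \frac{\left(-1\right) \left(-1\right)}{2} = -6 + \frac{1}{2} \cdot 1 = -6 + \frac{1}{2} = - \frac{11}{2}$)
$S = \frac{59}{26600}$ ($S = - \frac{- \frac{46}{100} + \frac{60}{133}}{4} = - \frac{\left(-46\right) \frac{1}{100} + 60 \cdot \frac{1}{133}}{4} = - \frac{- \frac{23}{50} + \frac{60}{133}}{4} = \left(- \frac{1}{4}\right) \left(- \frac{59}{6650}\right) = \frac{59}{26600} \approx 0.002218$)
$g{\left(W,V \right)} = \frac{2 W}{47 + V}$ ($g{\left(W,V \right)} = \frac{W + W}{V + 47} = \frac{2 W}{47 + V}$)
$\frac{1}{g{\left(S,f{\left(n \right)} \right)}} = \frac{1}{2 \cdot \frac{59}{26600} \frac{1}{47 - \frac{11}{2}}} = \frac{1}{2 \cdot \frac{59}{26600} \frac{1}{\frac{83}{2}}} = \frac{1}{2 \cdot \frac{59}{26600} \cdot \frac{2}{83}} = \frac{1}{\frac{59}{551950}} = \frac{551950}{59}$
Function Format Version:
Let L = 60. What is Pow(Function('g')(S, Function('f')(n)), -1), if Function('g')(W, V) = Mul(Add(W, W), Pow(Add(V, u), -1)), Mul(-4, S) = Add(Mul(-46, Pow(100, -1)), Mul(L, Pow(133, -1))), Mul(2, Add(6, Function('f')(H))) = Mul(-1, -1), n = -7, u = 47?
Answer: Rational(551950, 59) ≈ 9355.1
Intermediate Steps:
Function('f')(H) = Rational(-11, 2) (Function('f')(H) = Add(-6, Mul(Rational(1, 2), Mul(-1, -1))) = Add(-6, Mul(Rational(1, 2), 1)) = Add(-6, Rational(1, 2)) = Rational(-11, 2))
S = Rational(59, 26600) (S = Mul(Rational(-1, 4), Add(Mul(-46, Pow(100, -1)), Mul(60, Pow(133, -1)))) = Mul(Rational(-1, 4), Add(Mul(-46, Rational(1, 100)), Mul(60, Rational(1, 133)))) = Mul(Rational(-1, 4), Add(Rational(-23, 50), Rational(60, 133))) = Mul(Rational(-1, 4), Rational(-59, 6650)) = Rational(59, 26600) ≈ 0.0022180)
Function('g')(W, V) = Mul(2, W, Pow(Add(47, V), -1)) (Function('g')(W, V) = Mul(Add(W, W), Pow(Add(V, 47), -1)) = Mul(Mul(2, W), Pow(Add(47, V), -1)) = Mul(2, W, Pow(Add(47, V), -1)))
Pow(Function('g')(S, Function('f')(n)), -1) = Pow(Mul(2, Rational(59, 26600), Pow(Add(47, Rational(-11, 2)), -1)), -1) = Pow(Mul(2, Rational(59, 26600), Pow(Rational(83, 2), -1)), -1) = Pow(Mul(2, Rational(59, 26600), Rational(2, 83)), -1) = Pow(Rational(59, 551950), -1) = Rational(551950, 59)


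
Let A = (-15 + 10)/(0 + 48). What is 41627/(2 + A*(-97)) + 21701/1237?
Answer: 2484253033/718697 ≈ 3456.6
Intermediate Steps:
A = -5/48 ≈ -0.10417
41627/(2 + A*(-97)) + 21701/1237 = 41627/(2 - 5/48*(-97)) + 21701/1237 = 41627/(2 + 485/48) + 21701*(1/1237) = 41627/(581/48) + 21701/1237 = 41627*(48/581) + 21701/1237 = 1998096/581 + 21701/1237 = 2484253033/718697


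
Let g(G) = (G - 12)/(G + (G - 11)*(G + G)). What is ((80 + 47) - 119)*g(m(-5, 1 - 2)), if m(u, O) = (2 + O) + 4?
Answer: 56/55 ≈ 1.0182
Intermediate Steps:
m(u, O) = 6 + O
g(G) = (-12 + G)/(G + 2*G*(-11 + G)) (g(G) = (-12 + G)/(G + (-11 + G)*(2*G)) = (-12 + G)/(G + 2*G*(-11 + G)))
((80 + 47) - 119)*g(m(-5, 1 - 2)) = ((80 + 47) - 119)*((-12 + (6 + (1 - 2)))/((6 + (1 - 2))*(-21 + 2*(6 + (1 - 2))))) = (127 - 119)*((-12 + (6 - 1))/((6 - 1)*(-21 + 2*(6 - 1)))) = 8*((-12 + 5)/(5*(-21 + 2*5))) = 8*((⅕)*(-7)/(-21 + 10)) = 8*((⅕)*(-7)/(-11)) = 8*((⅕)*(-1/11)*(-7)) = 8*(7/55) = 56/55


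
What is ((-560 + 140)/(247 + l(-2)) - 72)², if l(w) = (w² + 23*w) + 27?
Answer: 18326961/3364 ≈ 5448.0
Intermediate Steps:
l(w) = 27 + w² + 23*w
((-560 + 140)/(247 + l(-2)) - 72)² = ((-560 + 140)/(247 + (27 + (-2)² + 23*(-2))) - 72)² = (-420/(247 + (27 + 4 - 46)) - 72)² = (-420/(247 - 15) - 72)² = (-420/232 - 72)² = (-420*1/232 - 72)² = (-105/58 - 72)² = (-4281/58)² = 18326961/3364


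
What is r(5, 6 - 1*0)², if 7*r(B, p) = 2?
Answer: 4/49 ≈ 0.081633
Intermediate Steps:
r(B, p) = 2/7 (r(B, p) = (⅐)*2 = 2/7)
r(5, 6 - 1*0)² = (2/7)² = 4/49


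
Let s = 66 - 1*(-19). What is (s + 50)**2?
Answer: 18225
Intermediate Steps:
s = 85 (s = 66 + 19 = 85)
(s + 50)**2 = (85 + 50)**2 = 135**2 = 18225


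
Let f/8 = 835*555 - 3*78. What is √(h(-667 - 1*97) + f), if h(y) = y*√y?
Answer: 2*√(926382 - 382*I*√191) ≈ 1925.0 - 5.4851*I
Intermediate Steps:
h(y) = y^(3/2)
f = 3705528 (f = 8*(835*555 - 3*78) = 8*(463425 - 234) = 8*463191 = 3705528)
√(h(-667 - 1*97) + f) = √((-667 - 1*97)^(3/2) + 3705528) = √((-667 - 97)^(3/2) + 3705528) = √((-764)^(3/2) + 3705528) = √(-1528*I*√191 + 3705528) = √(3705528 - 1528*I*√191)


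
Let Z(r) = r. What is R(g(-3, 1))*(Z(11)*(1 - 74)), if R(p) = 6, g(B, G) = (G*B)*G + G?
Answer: -4818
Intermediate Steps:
g(B, G) = G + B*G² (g(B, G) = (B*G)*G + G = B*G² + G = G + B*G²)
R(g(-3, 1))*(Z(11)*(1 - 74)) = 6*(11*(1 - 74)) = 6*(11*(-73)) = 6*(-803) = -4818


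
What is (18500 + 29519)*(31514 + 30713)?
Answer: 2988078313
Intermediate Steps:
(18500 + 29519)*(31514 + 30713) = 48019*62227 = 2988078313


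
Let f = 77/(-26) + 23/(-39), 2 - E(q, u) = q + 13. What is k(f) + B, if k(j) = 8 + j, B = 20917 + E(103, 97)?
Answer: 1622981/78 ≈ 20807.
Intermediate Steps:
E(q, u) = -11 - q (E(q, u) = 2 - (q + 13) = 2 - (13 + q) = 2 + (-13 - q) = -11 - q)
B = 20803 (B = 20917 + (-11 - 1*103) = 20917 + (-11 - 103) = 20917 - 114 = 20803)
f = -277/78 (f = 77*(-1/26) + 23*(-1/39) = -77/26 - 23/39 = -277/78 ≈ -3.5513)
k(f) + B = (8 - 277/78) + 20803 = 347/78 + 20803 = 1622981/78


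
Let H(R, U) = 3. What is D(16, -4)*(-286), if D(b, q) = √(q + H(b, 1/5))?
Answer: -286*I ≈ -286.0*I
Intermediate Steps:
D(b, q) = √(3 + q) (D(b, q) = √(q + 3) = √(3 + q))
D(16, -4)*(-286) = √(3 - 4)*(-286) = √(-1)*(-286) = I*(-286) = -286*I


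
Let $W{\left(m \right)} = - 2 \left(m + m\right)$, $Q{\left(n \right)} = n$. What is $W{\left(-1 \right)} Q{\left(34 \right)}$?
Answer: $136$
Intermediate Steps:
$W{\left(m \right)} = - 4 m$ ($W{\left(m \right)} = - 2 \cdot 2 m = - 4 m$)
$W{\left(-1 \right)} Q{\left(34 \right)} = \left(-4\right) \left(-1\right) 34 = 4 \cdot 34 = 136$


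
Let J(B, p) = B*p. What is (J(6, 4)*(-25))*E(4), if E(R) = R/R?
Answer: -600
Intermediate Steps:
E(R) = 1
(J(6, 4)*(-25))*E(4) = ((6*4)*(-25))*1 = (24*(-25))*1 = -600*1 = -600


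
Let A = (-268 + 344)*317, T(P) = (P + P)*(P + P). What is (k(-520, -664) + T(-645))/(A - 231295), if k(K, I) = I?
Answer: -1663436/207203 ≈ -8.0280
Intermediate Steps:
T(P) = 4*P² (T(P) = (2*P)*(2*P) = 4*P²)
A = 24092 (A = 76*317 = 24092)
(k(-520, -664) + T(-645))/(A - 231295) = (-664 + 4*(-645)²)/(24092 - 231295) = (-664 + 4*416025)/(-207203) = (-664 + 1664100)*(-1/207203) = 1663436*(-1/207203) = -1663436/207203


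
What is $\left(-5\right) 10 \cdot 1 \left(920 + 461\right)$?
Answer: $-69050$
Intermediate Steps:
$\left(-5\right) 10 \cdot 1 \left(920 + 461\right) = \left(-50\right) 1 \cdot 1381 = \left(-50\right) 1381 = -69050$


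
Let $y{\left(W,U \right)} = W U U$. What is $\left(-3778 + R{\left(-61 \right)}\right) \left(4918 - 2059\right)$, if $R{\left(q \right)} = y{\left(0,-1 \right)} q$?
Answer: $-10801302$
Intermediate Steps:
$y{\left(W,U \right)} = W U^{2}$ ($y{\left(W,U \right)} = U W U = W U^{2}$)
$R{\left(q \right)} = 0$ ($R{\left(q \right)} = 0 \left(-1\right)^{2} q = 0 \cdot 1 q = 0 q = 0$)
$\left(-3778 + R{\left(-61 \right)}\right) \left(4918 - 2059\right) = \left(-3778 + 0\right) \left(4918 - 2059\right) = \left(-3778\right) 2859 = -10801302$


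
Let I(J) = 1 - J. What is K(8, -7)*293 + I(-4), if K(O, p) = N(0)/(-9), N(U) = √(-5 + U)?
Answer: 5 - 293*I*√5/9 ≈ 5.0 - 72.796*I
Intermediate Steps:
K(O, p) = -I*√5/9 (K(O, p) = √(-5 + 0)/(-9) = √(-5)*(-⅑) = (I*√5)*(-⅑) = -I*√5/9)
K(8, -7)*293 + I(-4) = -I*√5/9*293 + (1 - 1*(-4)) = -293*I*√5/9 + (1 + 4) = -293*I*√5/9 + 5 = 5 - 293*I*√5/9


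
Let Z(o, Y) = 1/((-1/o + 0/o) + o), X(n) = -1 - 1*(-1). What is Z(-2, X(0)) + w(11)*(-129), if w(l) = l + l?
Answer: -8516/3 ≈ -2838.7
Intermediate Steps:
X(n) = 0 (X(n) = -1 + 1 = 0)
w(l) = 2*l
Z(o, Y) = 1/(o - 1/o) (Z(o, Y) = 1/((-1/o + 0) + o) = 1/(-1/o + o) = 1/(o - 1/o))
Z(-2, X(0)) + w(11)*(-129) = -2/(-1 + (-2)²) + (2*11)*(-129) = -2/(-1 + 4) + 22*(-129) = -2/3 - 2838 = -2*⅓ - 2838 = -⅔ - 2838 = -8516/3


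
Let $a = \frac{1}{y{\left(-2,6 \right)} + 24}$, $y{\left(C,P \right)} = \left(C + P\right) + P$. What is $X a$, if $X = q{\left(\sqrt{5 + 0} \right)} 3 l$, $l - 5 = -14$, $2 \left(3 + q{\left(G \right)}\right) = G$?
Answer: $\frac{81}{34} - \frac{27 \sqrt{5}}{68} \approx 1.4945$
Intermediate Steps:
$q{\left(G \right)} = -3 + \frac{G}{2}$
$l = -9$ ($l = 5 - 14 = -9$)
$y{\left(C,P \right)} = C + 2 P$
$X = 81 - \frac{27 \sqrt{5}}{2}$ ($X = \left(-3 + \frac{\sqrt{5 + 0}}{2}\right) 3 \left(-9\right) = \left(-3 + \frac{\sqrt{5}}{2}\right) 3 \left(-9\right) = \left(-9 + \frac{3 \sqrt{5}}{2}\right) \left(-9\right) = 81 - \frac{27 \sqrt{5}}{2} \approx 50.813$)
$a = \frac{1}{34}$ ($a = \frac{1}{\left(-2 + 2 \cdot 6\right) + 24} = \frac{1}{\left(-2 + 12\right) + 24} = \frac{1}{10 + 24} = \frac{1}{34} \approx 0.029412$)
$X a = \left(81 - \frac{27 \sqrt{5}}{2}\right) \frac{1}{34} = \frac{81}{34} - \frac{27 \sqrt{5}}{68}$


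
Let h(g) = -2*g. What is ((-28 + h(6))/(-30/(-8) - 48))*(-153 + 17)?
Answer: -21760/177 ≈ -122.94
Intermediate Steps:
((-28 + h(6))/(-30/(-8) - 48))*(-153 + 17) = ((-28 - 2*6)/(-30/(-8) - 48))*(-153 + 17) = ((-28 - 12)/(-30*(-⅛) - 48))*(-136) = -40/(15/4 - 48)*(-136) = -40/(-177/4)*(-136) = -40*(-4/177)*(-136) = (160/177)*(-136) = -21760/177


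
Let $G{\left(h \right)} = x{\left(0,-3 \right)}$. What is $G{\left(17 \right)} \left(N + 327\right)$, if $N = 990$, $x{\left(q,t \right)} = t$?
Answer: $-3951$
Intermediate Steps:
$G{\left(h \right)} = -3$
$G{\left(17 \right)} \left(N + 327\right) = - 3 \left(990 + 327\right) = \left(-3\right) 1317 = -3951$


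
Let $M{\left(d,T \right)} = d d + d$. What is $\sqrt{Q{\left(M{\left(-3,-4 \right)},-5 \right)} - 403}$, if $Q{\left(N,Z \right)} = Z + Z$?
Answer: $i \sqrt{413} \approx 20.322 i$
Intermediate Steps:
$M{\left(d,T \right)} = d + d^{2}$ ($M{\left(d,T \right)} = d^{2} + d = d + d^{2}$)
$Q{\left(N,Z \right)} = 2 Z$
$\sqrt{Q{\left(M{\left(-3,-4 \right)},-5 \right)} - 403} = \sqrt{2 \left(-5\right) - 403} = \sqrt{-10 - 403} = \sqrt{-413} = i \sqrt{413}$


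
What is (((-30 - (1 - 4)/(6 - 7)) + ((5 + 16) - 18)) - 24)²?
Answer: 2916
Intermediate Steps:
(((-30 - (1 - 4)/(6 - 7)) + ((5 + 16) - 18)) - 24)² = (((-30 - (-3)/(-1)) + (21 - 18)) - 24)² = (((-30 - (-3)*(-1)) + 3) - 24)² = (((-30 - 1*3) + 3) - 24)² = (((-30 - 3) + 3) - 24)² = ((-33 + 3) - 24)² = (-30 - 24)² = (-54)² = 2916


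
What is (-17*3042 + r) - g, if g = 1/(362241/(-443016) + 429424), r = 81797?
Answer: 635892249679117/21137926727 ≈ 30083.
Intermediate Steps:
g = 49224/21137926727 (g = 1/(362241*(-1/443016) + 429424) = 1/(-40249/49224 + 429424) = 1/(21137926727/49224) = 49224/21137926727 ≈ 2.3287e-6)
(-17*3042 + r) - g = (-17*3042 + 81797) - 1*49224/21137926727 = (-51714 + 81797) - 49224/21137926727 = 30083 - 49224/21137926727 = 635892249679117/21137926727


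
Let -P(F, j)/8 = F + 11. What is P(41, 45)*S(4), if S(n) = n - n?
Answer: 0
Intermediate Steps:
P(F, j) = -88 - 8*F (P(F, j) = -8*(F + 11) = -8*(11 + F) = -88 - 8*F)
S(n) = 0
P(41, 45)*S(4) = (-88 - 8*41)*0 = (-88 - 328)*0 = -416*0 = 0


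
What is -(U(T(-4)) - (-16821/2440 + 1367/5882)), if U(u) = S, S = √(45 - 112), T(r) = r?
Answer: -47802821/7176040 - I*√67 ≈ -6.6614 - 8.1853*I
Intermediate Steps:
S = I*√67 (S = √(-67) = I*√67 ≈ 8.1853*I)
U(u) = I*√67
-(U(T(-4)) - (-16821/2440 + 1367/5882)) = -(I*√67 - (-16821/2440 + 1367/5882)) = -(I*√67 - 1*(-47802821/7176040)) = -(I*√67 + 47802821/7176040) = -(47802821/7176040 + I*√67) = -47802821/7176040 - I*√67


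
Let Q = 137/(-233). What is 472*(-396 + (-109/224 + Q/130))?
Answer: -79360205511/424060 ≈ -1.8714e+5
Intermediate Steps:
Q = -137/233 (Q = 137*(-1/233) = -137/233 ≈ -0.58798)
472*(-396 + (-109/224 + Q/130)) = 472*(-396 + (-109/224 - 137/233/130)) = 472*(-396 + (-109*1/224 - 137/233*1/130)) = 472*(-396 + (-109/224 - 137/30290)) = 472*(-396 - 1666149/3392480) = 472*(-1345088229/3392480) = -79360205511/424060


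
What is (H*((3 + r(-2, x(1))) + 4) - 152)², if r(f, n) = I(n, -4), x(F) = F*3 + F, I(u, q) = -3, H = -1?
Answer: 24336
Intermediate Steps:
x(F) = 4*F (x(F) = 3*F + F = 4*F)
r(f, n) = -3
(H*((3 + r(-2, x(1))) + 4) - 152)² = (-((3 - 3) + 4) - 152)² = (-(0 + 4) - 152)² = (-1*4 - 152)² = (-4 - 152)² = (-156)² = 24336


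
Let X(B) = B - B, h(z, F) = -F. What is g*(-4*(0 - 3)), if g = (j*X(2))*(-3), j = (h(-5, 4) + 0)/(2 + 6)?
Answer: 0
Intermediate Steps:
X(B) = 0
j = -½ (j = (-1*4 + 0)/(2 + 6) = (-4 + 0)/8 = -4*⅛ = -½ ≈ -0.50000)
g = 0 (g = -½*0*(-3) = 0*(-3) = 0)
g*(-4*(0 - 3)) = 0*(-4*(0 - 3)) = 0*(-4*(-3)) = 0*12 = 0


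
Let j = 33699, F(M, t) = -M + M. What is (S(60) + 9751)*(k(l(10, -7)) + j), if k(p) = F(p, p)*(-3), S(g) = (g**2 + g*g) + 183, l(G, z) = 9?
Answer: 577398666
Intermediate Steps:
F(M, t) = 0
S(g) = 183 + 2*g**2 (S(g) = (g**2 + g**2) + 183 = 2*g**2 + 183 = 183 + 2*g**2)
k(p) = 0 (k(p) = 0*(-3) = 0)
(S(60) + 9751)*(k(l(10, -7)) + j) = ((183 + 2*60**2) + 9751)*(0 + 33699) = ((183 + 2*3600) + 9751)*33699 = ((183 + 7200) + 9751)*33699 = (7383 + 9751)*33699 = 17134*33699 = 577398666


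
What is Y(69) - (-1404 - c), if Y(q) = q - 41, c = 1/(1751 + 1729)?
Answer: 4983361/3480 ≈ 1432.0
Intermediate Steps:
c = 1/3480 ≈ 0.00028736
Y(q) = -41 + q
Y(69) - (-1404 - c) = (-41 + 69) - (-1404 - 1*1/3480) = 28 - (-1404 - 1/3480) = 28 - 1*(-4885921/3480) = 28 + 4885921/3480 = 4983361/3480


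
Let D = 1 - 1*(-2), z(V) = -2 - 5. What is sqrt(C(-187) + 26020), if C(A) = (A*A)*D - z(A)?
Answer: sqrt(130934) ≈ 361.85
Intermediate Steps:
z(V) = -7
D = 3 (D = 1 + 2 = 3)
C(A) = 7 + 3*A**2 (C(A) = (A*A)*3 - 1*(-7) = A**2*3 + 7 = 3*A**2 + 7 = 7 + 3*A**2)
sqrt(C(-187) + 26020) = sqrt((7 + 3*(-187)**2) + 26020) = sqrt((7 + 3*34969) + 26020) = sqrt((7 + 104907) + 26020) = sqrt(104914 + 26020) = sqrt(130934)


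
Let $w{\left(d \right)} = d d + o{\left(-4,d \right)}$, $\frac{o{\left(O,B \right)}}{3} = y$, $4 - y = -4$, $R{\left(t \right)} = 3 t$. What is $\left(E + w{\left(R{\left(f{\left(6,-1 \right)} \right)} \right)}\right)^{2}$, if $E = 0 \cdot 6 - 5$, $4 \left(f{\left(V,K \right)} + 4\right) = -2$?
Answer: $\frac{648025}{16} \approx 40502.0$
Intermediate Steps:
$f{\left(V,K \right)} = - \frac{9}{2}$ ($f{\left(V,K \right)} = -4 + \frac{1}{4} \left(-2\right) = -4 - \frac{1}{2} = - \frac{9}{2}$)
$y = 8$ ($y = 4 - -4 = 4 + 4 = 8$)
$o{\left(O,B \right)} = 24$ ($o{\left(O,B \right)} = 3 \cdot 8 = 24$)
$E = -5$ ($E = 0 - 5 = -5$)
$w{\left(d \right)} = 24 + d^{2}$ ($w{\left(d \right)} = d d + 24 = d^{2} + 24 = 24 + d^{2}$)
$\left(E + w{\left(R{\left(f{\left(6,-1 \right)} \right)} \right)}\right)^{2} = \left(-5 + \left(24 + \left(3 \left(- \frac{9}{2}\right)\right)^{2}\right)\right)^{2} = \left(-5 + \left(24 + \left(- \frac{27}{2}\right)^{2}\right)\right)^{2} = \left(-5 + \left(24 + \frac{729}{4}\right)\right)^{2} = \left(-5 + \frac{825}{4}\right)^{2} = \left(\frac{805}{4}\right)^{2} = \frac{648025}{16}$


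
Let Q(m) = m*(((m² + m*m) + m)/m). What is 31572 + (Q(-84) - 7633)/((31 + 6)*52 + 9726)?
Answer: 73564039/2330 ≈ 31573.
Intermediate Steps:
Q(m) = m + 2*m² (Q(m) = m*(((m² + m²) + m)/m) = m*((2*m² + m)/m) = m*((m + 2*m²)/m) = m + 2*m²)
31572 + (Q(-84) - 7633)/((31 + 6)*52 + 9726) = 31572 + (-84*(1 + 2*(-84)) - 7633)/((31 + 6)*52 + 9726) = 31572 + (-84*(1 - 168) - 7633)/(37*52 + 9726) = 31572 + (-84*(-167) - 7633)/(1924 + 9726) = 31572 + (14028 - 7633)/11650 = 31572 + 6395*(1/11650) = 31572 + 1279/2330 = 73564039/2330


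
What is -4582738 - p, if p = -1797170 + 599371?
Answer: -3384939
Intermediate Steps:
p = -1197799
-4582738 - p = -4582738 - 1*(-1197799) = -4582738 + 1197799 = -3384939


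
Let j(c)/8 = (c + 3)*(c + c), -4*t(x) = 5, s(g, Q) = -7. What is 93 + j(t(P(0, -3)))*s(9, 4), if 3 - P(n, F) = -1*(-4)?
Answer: 338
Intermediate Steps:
P(n, F) = -1 (P(n, F) = 3 - (-1)*(-4) = 3 - 1*4 = 3 - 4 = -1)
t(x) = -5/4 (t(x) = -¼*5 = -5/4)
j(c) = 16*c*(3 + c) (j(c) = 8*((c + 3)*(c + c)) = 8*((3 + c)*(2*c)) = 8*(2*c*(3 + c)) = 16*c*(3 + c))
93 + j(t(P(0, -3)))*s(9, 4) = 93 + (16*(-5/4)*(3 - 5/4))*(-7) = 93 + (16*(-5/4)*(7/4))*(-7) = 93 - 35*(-7) = 93 + 245 = 338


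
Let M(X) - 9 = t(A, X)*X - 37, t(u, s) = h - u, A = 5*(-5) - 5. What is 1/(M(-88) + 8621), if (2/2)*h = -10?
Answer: 1/6833 ≈ 0.00014635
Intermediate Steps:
h = -10
A = -30 (A = -25 - 5 = -30)
t(u, s) = -10 - u
M(X) = -28 + 20*X (M(X) = 9 + ((-10 - 1*(-30))*X - 37) = 9 + ((-10 + 30)*X - 37) = 9 + (20*X - 37) = 9 + (-37 + 20*X) = -28 + 20*X)
1/(M(-88) + 8621) = 1/((-28 + 20*(-88)) + 8621) = 1/((-28 - 1760) + 8621) = 1/(-1788 + 8621) = 1/6833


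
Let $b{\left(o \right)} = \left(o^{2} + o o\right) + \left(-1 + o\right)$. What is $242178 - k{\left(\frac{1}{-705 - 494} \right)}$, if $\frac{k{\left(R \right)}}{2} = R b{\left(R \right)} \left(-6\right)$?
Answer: $\frac{417438263904198}{1723683599} \approx 2.4218 \cdot 10^{5}$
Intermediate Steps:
$b{\left(o \right)} = -1 + o + 2 o^{2}$ ($b{\left(o \right)} = \left(o^{2} + o^{2}\right) + \left(-1 + o\right) = 2 o^{2} + \left(-1 + o\right) = -1 + o + 2 o^{2}$)
$k{\left(R \right)} = - 12 R \left(-1 + R + 2 R^{2}\right)$ ($k{\left(R \right)} = 2 R \left(-1 + R + 2 R^{2}\right) \left(-6\right) = 2 \left(- 6 R \left(-1 + R + 2 R^{2}\right)\right) = - 12 R \left(-1 + R + 2 R^{2}\right)$)
$242178 - k{\left(\frac{1}{-705 - 494} \right)} = 242178 - \frac{12 \left(1 - \frac{1}{-705 - 494} - 2 \left(\frac{1}{-705 - 494}\right)^{2}\right)}{-705 - 494} = 242178 - \frac{12 \left(1 - \frac{1}{-1199} - 2 \left(\frac{1}{-1199}\right)^{2}\right)}{-1199} = 242178 - 12 \left(- \frac{1}{1199}\right) \left(1 - - \frac{1}{1199} - 2 \left(- \frac{1}{1199}\right)^{2}\right) = 242178 - 12 \left(- \frac{1}{1199}\right) \left(1 + \frac{1}{1199} - \frac{2}{1437601}\right) = 242178 - 12 \left(- \frac{1}{1199}\right) \frac{1438798}{1437601} = 242178 - - \frac{17265576}{1723683599} = 242178 + \frac{17265576}{1723683599} = \frac{417438263904198}{1723683599}$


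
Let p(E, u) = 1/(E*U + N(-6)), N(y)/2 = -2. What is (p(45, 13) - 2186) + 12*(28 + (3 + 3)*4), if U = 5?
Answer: -345201/221 ≈ -1562.0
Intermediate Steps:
N(y) = -4 (N(y) = 2*(-2) = -4)
p(E, u) = 1/(-4 + 5*E) (p(E, u) = 1/(E*5 - 4) = 1/(5*E - 4) = 1/(-4 + 5*E))
(p(45, 13) - 2186) + 12*(28 + (3 + 3)*4) = (1/(-4 + 5*45) - 2186) + 12*(28 + (3 + 3)*4) = (1/(-4 + 225) - 2186) + 12*(28 + 6*4) = (1/221 - 2186) + 12*(28 + 24) = (1/221 - 2186) + 12*52 = -483105/221 + 624 = -345201/221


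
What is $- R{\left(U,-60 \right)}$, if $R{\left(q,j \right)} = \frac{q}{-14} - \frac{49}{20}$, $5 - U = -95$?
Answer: $\frac{1343}{140} \approx 9.5928$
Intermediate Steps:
$U = 100$ ($U = 5 - -95 = 5 + 95 = 100$)
$R{\left(q,j \right)} = - \frac{49}{20} - \frac{q}{14}$ ($R{\left(q,j \right)} = q \left(- \frac{1}{14}\right) - \frac{49}{20} = - \frac{q}{14} - \frac{49}{20} = - \frac{49}{20} - \frac{q}{14}$)
$- R{\left(U,-60 \right)} = - (- \frac{49}{20} - \frac{50}{7}) = \left(-1\right) \left(- \frac{1343}{140}\right) = \frac{1343}{140}$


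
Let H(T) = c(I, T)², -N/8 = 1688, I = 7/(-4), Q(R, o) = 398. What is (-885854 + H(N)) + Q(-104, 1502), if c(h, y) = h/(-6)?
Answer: -510022607/576 ≈ -8.8546e+5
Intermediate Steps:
I = -7/4 (I = 7*(-¼) = -7/4 ≈ -1.7500)
N = -13504 (N = -8*1688 = -13504)
c(h, y) = -h/6 (c(h, y) = h*(-⅙) = -h/6)
H(T) = 49/576 (H(T) = (-⅙*(-7/4))² = (7/24)² = 49/576)
(-885854 + H(N)) + Q(-104, 1502) = (-885854 + 49/576) + 398 = -510251855/576 + 398 = -510022607/576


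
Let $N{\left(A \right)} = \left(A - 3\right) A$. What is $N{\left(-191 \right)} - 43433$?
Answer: $-6379$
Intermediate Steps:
$N{\left(A \right)} = A \left(-3 + A\right)$ ($N{\left(A \right)} = \left(-3 + A\right) A = A \left(-3 + A\right)$)
$N{\left(-191 \right)} - 43433 = - 191 \left(-3 - 191\right) - 43433 = \left(-191\right) \left(-194\right) - 43433 = 37054 - 43433 = -6379$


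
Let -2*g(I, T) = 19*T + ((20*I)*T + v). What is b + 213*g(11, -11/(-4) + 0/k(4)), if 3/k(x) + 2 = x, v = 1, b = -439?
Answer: -564341/8 ≈ -70543.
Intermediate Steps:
k(x) = 3/(-2 + x)
g(I, T) = -1/2 - 19*T/2 - 10*I*T (g(I, T) = -(19*T + ((20*I)*T + 1))/2 = -(19*T + (20*I*T + 1))/2 = -(19*T + (1 + 20*I*T))/2 = -(1 + 19*T + 20*I*T)/2 = -1/2 - 19*T/2 - 10*I*T)
b + 213*g(11, -11/(-4) + 0/k(4)) = -439 + 213*(-1/2 - 19*(-11/(-4) + 0/((3/(-2 + 4))))/2 - 10*11*(-11/(-4) + 0/((3/(-2 + 4))))) = -439 + 213*(-1/2 - 19*(-11*(-1/4) + 0/((3/2)))/2 - 10*11*(-11*(-1/4) + 0/((3/2)))) = -439 + 213*(-1/2 - 19*(11/4 + 0/((3*(1/2))))/2 - 10*11*(11/4 + 0/((3*(1/2))))) = -439 + 213*(-1/2 - 19*(11/4 + 0/(3/2))/2 - 10*11*(11/4 + 0/(3/2))) = -439 + 213*(-1/2 - 19*(11/4 + 0*(2/3))/2 - 10*11*(11/4 + 0*(2/3))) = -439 + 213*(-1/2 - 19*(11/4 + 0)/2 - 10*11*(11/4 + 0)) = -439 + 213*(-1/2 - 19/2*11/4 - 10*11*11/4) = -439 + 213*(-1/2 - 209/8 - 605/2) = -439 + 213*(-2633/8) = -439 - 560829/8 = -564341/8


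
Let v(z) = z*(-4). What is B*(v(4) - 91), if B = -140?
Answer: 14980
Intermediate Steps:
v(z) = -4*z
B*(v(4) - 91) = -140*(-4*4 - 91) = -140*(-16 - 91) = -140*(-107) = 14980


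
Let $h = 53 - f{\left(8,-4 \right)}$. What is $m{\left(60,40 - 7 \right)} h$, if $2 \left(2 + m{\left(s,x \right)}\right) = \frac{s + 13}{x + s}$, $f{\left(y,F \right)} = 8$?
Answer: $- \frac{4485}{62} \approx -72.339$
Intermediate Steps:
$h = 45$ ($h = 53 - 8 = 45$)
$m{\left(s,x \right)} = -2 + \frac{13 + s}{2 \left(s + x\right)}$ ($m{\left(s,x \right)} = -2 + \frac{\left(s + 13\right) \frac{1}{x + s}}{2} = -2 + \frac{\left(13 + s\right) \frac{1}{s + x}}{2} = -2 + \frac{\frac{1}{s + x} \left(13 + s\right)}{2} = -2 + \frac{13 + s}{2 \left(s + x\right)}$)
$m{\left(60,40 - 7 \right)} h = \frac{13 - 4 \left(40 - 7\right) - 180}{2 \left(60 + \left(40 - 7\right)\right)} 45 = \frac{13 - 132 - 180}{2 \left(60 + 33\right)} 45 = \frac{13 - 132 - 180}{2 \cdot 93} \cdot 45 = \frac{1}{2} \cdot \frac{1}{93} \left(-299\right) 45 = \left(- \frac{299}{186}\right) 45 = - \frac{4485}{62}$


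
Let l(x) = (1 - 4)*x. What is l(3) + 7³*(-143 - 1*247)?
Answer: -133779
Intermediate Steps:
l(x) = -3*x
l(3) + 7³*(-143 - 1*247) = -3*3 + 7³*(-143 - 1*247) = -9 + 343*(-143 - 247) = -9 + 343*(-390) = -9 - 133770 = -133779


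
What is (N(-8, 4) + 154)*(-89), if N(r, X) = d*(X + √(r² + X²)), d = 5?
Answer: -15486 - 1780*√5 ≈ -19466.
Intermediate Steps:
N(r, X) = 5*X + 5*√(X² + r²) (N(r, X) = 5*(X + √(r² + X²)) = 5*(X + √(X² + r²)) = 5*X + 5*√(X² + r²))
(N(-8, 4) + 154)*(-89) = ((5*4 + 5*√(4² + (-8)²)) + 154)*(-89) = ((20 + 5*√(16 + 64)) + 154)*(-89) = ((20 + 5*√80) + 154)*(-89) = ((20 + 5*(4*√5)) + 154)*(-89) = ((20 + 20*√5) + 154)*(-89) = (174 + 20*√5)*(-89) = -15486 - 1780*√5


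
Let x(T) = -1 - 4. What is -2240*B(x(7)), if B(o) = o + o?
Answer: 22400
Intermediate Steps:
x(T) = -5
B(o) = 2*o
-2240*B(x(7)) = -4480*(-5) = -2240*(-10) = 22400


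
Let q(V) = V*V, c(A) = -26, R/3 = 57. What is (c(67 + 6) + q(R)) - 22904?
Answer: 6311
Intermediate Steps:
R = 171 (R = 3*57 = 171)
q(V) = V²
(c(67 + 6) + q(R)) - 22904 = (-26 + 171²) - 22904 = (-26 + 29241) - 22904 = 29215 - 22904 = 6311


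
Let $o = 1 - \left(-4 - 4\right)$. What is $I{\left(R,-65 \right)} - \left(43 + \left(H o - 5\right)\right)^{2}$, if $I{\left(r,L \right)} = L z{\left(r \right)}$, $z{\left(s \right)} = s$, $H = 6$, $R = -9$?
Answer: $-7879$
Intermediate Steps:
$o = 9$ ($o = 1 - -8 = 1 + 8 = 9$)
$I{\left(r,L \right)} = L r$
$I{\left(R,-65 \right)} - \left(43 + \left(H o - 5\right)\right)^{2} = \left(-65\right) \left(-9\right) - \left(43 + \left(6 \cdot 9 - 5\right)\right)^{2} = 585 - \left(43 + \left(54 - 5\right)\right)^{2} = 585 - \left(43 + 49\right)^{2} = 585 - 92^{2} = 585 - 8464 = -7879$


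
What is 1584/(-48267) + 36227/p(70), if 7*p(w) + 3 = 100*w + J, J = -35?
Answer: 1358772495/37337206 ≈ 36.392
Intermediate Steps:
p(w) = -38/7 + 100*w/7 (p(w) = -3/7 + (100*w - 35)/7 = -3/7 + (-35 + 100*w)/7 = -3/7 + (-5 + 100*w/7) = -38/7 + 100*w/7)
1584/(-48267) + 36227/p(70) = 1584/(-48267) + 36227/(-38/7 + (100/7)*70) = 1584*(-1/48267) + 36227/(-38/7 + 1000) = -176/5363 + 36227/(6962/7) = -176/5363 + 36227*(7/6962) = -176/5363 + 253589/6962 = 1358772495/37337206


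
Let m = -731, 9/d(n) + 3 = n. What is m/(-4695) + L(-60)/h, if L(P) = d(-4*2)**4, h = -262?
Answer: 2773269707/18009747690 ≈ 0.15399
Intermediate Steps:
d(n) = 9/(-3 + n)
L(P) = 6561/14641 (L(P) = (9/(-3 - 4*2))**4 = (9/(-3 - 8))**4 = (9/(-11))**4 = (9*(-1/11))**4 = (-9/11)**4 = 6561/14641)
m/(-4695) + L(-60)/h = -731/(-4695) + (6561/14641)/(-262) = -731*(-1/4695) + (6561/14641)*(-1/262) = 731/4695 - 6561/3835942 = 2773269707/18009747690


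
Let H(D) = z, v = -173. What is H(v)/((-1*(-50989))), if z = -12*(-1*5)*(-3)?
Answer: -180/50989 ≈ -0.0035302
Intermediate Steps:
z = -180 (z = -(-60)*(-3) = -12*15 = -180)
H(D) = -180
H(v)/((-1*(-50989))) = -180/((-1*(-50989))) = -180/50989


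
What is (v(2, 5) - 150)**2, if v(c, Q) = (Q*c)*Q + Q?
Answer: 9025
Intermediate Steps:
v(c, Q) = Q + c*Q**2 (v(c, Q) = c*Q**2 + Q = Q + c*Q**2)
(v(2, 5) - 150)**2 = (5*(1 + 5*2) - 150)**2 = (5*(1 + 10) - 150)**2 = (5*11 - 150)**2 = (55 - 150)**2 = (-95)**2 = 9025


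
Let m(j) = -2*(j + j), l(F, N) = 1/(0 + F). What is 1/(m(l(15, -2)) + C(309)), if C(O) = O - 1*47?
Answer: 15/3926 ≈ 0.0038207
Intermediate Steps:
C(O) = -47 + O (C(O) = O - 47 = -47 + O)
l(F, N) = 1/F
m(j) = -4*j
1/(m(l(15, -2)) + C(309)) = 1/(-4/15 + (-47 + 309)) = 1/(-4*1/15 + 262) = 1/(-4/15 + 262) = 1/(3926/15) = 15/3926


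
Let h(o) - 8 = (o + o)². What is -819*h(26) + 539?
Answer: -2220589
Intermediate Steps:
h(o) = 8 + 4*o² (h(o) = 8 + (o + o)² = 8 + (2*o)² = 8 + 4*o²)
-819*h(26) + 539 = -819*(8 + 4*26²) + 539 = -819*(8 + 4*676) + 539 = -819*(8 + 2704) + 539 = -819*2712 + 539 = -2221128 + 539 = -2220589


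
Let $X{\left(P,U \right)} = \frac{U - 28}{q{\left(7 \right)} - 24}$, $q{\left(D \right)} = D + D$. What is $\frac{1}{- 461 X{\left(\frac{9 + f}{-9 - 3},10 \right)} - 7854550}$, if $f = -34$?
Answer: $- \frac{5}{39276899} \approx -1.273 \cdot 10^{-7}$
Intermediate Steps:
$q{\left(D \right)} = 2 D$
$X{\left(P,U \right)} = \frac{14}{5} - \frac{U}{10}$ ($X{\left(P,U \right)} = \frac{U - 28}{2 \cdot 7 - 24} = \frac{-28 + U}{14 - 24} = \frac{-28 + U}{-10} = \left(-28 + U\right) \left(- \frac{1}{10}\right) = \frac{14}{5} - \frac{U}{10}$)
$\frac{1}{- 461 X{\left(\frac{9 + f}{-9 - 3},10 \right)} - 7854550} = \frac{1}{- 461 \left(\frac{14}{5} - 1\right) - 7854550} = \frac{1}{\left(-461\right) \frac{9}{5} - 7854550} = \frac{1}{- \frac{4149}{5} - 7854550} = \frac{1}{- \frac{39276899}{5}} = - \frac{5}{39276899}$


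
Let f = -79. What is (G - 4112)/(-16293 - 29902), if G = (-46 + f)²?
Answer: -11513/46195 ≈ -0.24923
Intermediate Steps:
G = 15625 (G = (-46 - 79)² = (-125)² = 15625)
(G - 4112)/(-16293 - 29902) = (15625 - 4112)/(-16293 - 29902) = 11513/(-46195) = 11513*(-1/46195) = -11513/46195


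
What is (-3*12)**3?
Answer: -46656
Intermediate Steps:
(-3*12)**3 = (-36)**3 = -46656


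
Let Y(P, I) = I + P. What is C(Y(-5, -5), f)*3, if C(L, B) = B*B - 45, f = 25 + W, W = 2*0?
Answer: 1740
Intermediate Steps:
W = 0
f = 25 (f = 25 + 0 = 25)
C(L, B) = -45 + B² (C(L, B) = B² - 45 = -45 + B²)
C(Y(-5, -5), f)*3 = (-45 + 25²)*3 = (-45 + 625)*3 = 580*3 = 1740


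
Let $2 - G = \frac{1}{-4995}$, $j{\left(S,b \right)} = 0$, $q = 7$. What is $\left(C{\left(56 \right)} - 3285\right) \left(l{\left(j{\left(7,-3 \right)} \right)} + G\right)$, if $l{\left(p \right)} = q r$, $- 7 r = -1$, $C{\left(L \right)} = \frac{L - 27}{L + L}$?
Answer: $- \frac{74502899}{7560} \approx -9854.9$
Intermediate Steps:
$C{\left(L \right)} = \frac{-27 + L}{2 L}$
$r = \frac{1}{7}$ ($r = \left(- \frac{1}{7}\right) \left(-1\right) = \frac{1}{7} \approx 0.14286$)
$l{\left(p \right)} = 1$ ($l{\left(p \right)} = 7 \cdot \frac{1}{7} = 1$)
$G = \frac{9991}{4995}$ ($G = 2 - \frac{1}{-4995} = 2 - - \frac{1}{4995} = 2 + \frac{1}{4995} = \frac{9991}{4995} \approx 2.0002$)
$\left(C{\left(56 \right)} - 3285\right) \left(l{\left(j{\left(7,-3 \right)} \right)} + G\right) = \left(\frac{-27 + 56}{2 \cdot 56} - 3285\right) \left(1 + \frac{9991}{4995}\right) = \left(\frac{1}{2} \cdot \frac{1}{56} \cdot 29 - 3285\right) \frac{14986}{4995} = \left(\frac{29}{112} - 3285\right) \frac{14986}{4995} = \left(- \frac{367891}{112}\right) \frac{14986}{4995} = - \frac{74502899}{7560}$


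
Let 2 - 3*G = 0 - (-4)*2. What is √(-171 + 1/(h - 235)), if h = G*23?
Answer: 2*I*√3375653/281 ≈ 13.077*I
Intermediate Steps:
G = -2 (G = ⅔ - (0 - (-4)*2)/3 = ⅔ - (0 - 1*(-8))/3 = ⅔ - (0 + 8)/3 = ⅔ - ⅓*8 = ⅔ - 8/3 = -2)
h = -46 (h = -2*23 = -46)
√(-171 + 1/(h - 235)) = √(-171 + 1/(-46 - 235)) = √(-171 + 1/(-281)) = √(-171 - 1/281) = √(-48052/281) = 2*I*√3375653/281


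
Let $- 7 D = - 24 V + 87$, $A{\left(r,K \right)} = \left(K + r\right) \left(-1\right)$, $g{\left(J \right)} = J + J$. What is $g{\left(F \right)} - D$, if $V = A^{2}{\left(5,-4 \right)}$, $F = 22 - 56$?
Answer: $-59$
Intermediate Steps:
$F = -34$
$g{\left(J \right)} = 2 J$
$A{\left(r,K \right)} = - K - r$
$V = 1$ ($V = \left(\left(-1\right) \left(-4\right) - 5\right)^{2} = \left(4 - 5\right)^{2} = \left(-1\right)^{2} = 1$)
$D = -9$ ($D = - \frac{\left(-24\right) 1 + 87}{7} = - \frac{-24 + 87}{7} = \left(- \frac{1}{7}\right) 63 = -9$)
$g{\left(F \right)} - D = 2 \left(-34\right) - -9 = -68 + 9 = -59$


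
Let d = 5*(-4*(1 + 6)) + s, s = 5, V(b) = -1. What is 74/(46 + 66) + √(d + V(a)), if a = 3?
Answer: 37/56 + 2*I*√34 ≈ 0.66071 + 11.662*I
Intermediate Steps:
d = -135 (d = 5*(-4*(1 + 6)) + 5 = 5*(-4*7) + 5 = 5*(-28) + 5 = -140 + 5 = -135)
74/(46 + 66) + √(d + V(a)) = 74/(46 + 66) + √(-135 - 1) = 74/112 + √(-136) = (1/112)*74 + 2*I*√34 = 37/56 + 2*I*√34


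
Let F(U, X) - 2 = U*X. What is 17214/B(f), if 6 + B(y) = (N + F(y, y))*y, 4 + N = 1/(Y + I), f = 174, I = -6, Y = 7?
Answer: 2869/877974 ≈ 0.0032678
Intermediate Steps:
F(U, X) = 2 + U*X
N = -3 (N = -4 + 1/(7 - 6) = -4 + 1/1 = -4 + 1 = -3)
B(y) = -6 + y*(-1 + y**2) (B(y) = -6 + (-3 + (2 + y*y))*y = -6 + (-3 + (2 + y**2))*y = -6 + (-1 + y**2)*y = -6 + y*(-1 + y**2))
17214/B(f) = 17214/(-6 + 174**3 - 1*174) = 17214/(-6 + 5268024 - 174) = 17214/5267844 = 17214*(1/5267844) = 2869/877974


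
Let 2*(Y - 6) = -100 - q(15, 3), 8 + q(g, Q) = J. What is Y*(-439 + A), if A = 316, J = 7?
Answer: 10701/2 ≈ 5350.5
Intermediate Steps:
q(g, Q) = -1 (q(g, Q) = -8 + 7 = -1)
Y = -87/2 (Y = 6 + (-100 - 1*(-1))/2 = 6 + (-100 + 1)/2 = 6 + (1/2)*(-99) = 6 - 99/2 = -87/2 ≈ -43.500)
Y*(-439 + A) = -87*(-439 + 316)/2 = -87/2*(-123) = 10701/2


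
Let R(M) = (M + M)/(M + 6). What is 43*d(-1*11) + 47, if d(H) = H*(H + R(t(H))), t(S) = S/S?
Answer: 35804/7 ≈ 5114.9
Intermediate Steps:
t(S) = 1
R(M) = 2*M/(6 + M) (R(M) = (2*M)/(6 + M) = 2*M/(6 + M))
d(H) = H*(2/7 + H) (d(H) = H*(H + 2*1/(6 + 1)) = H*(H + 2*1/7) = H*(H + 2*1*(1/7)) = H*(H + 2/7) = H*(2/7 + H))
43*d(-1*11) + 47 = 43*((-1*11)*(2 + 7*(-1*11))/7) + 47 = 43*((1/7)*(-11)*(2 + 7*(-11))) + 47 = 43*((1/7)*(-11)*(2 - 77)) + 47 = 43*((1/7)*(-11)*(-75)) + 47 = 43*(825/7) + 47 = 35475/7 + 47 = 35804/7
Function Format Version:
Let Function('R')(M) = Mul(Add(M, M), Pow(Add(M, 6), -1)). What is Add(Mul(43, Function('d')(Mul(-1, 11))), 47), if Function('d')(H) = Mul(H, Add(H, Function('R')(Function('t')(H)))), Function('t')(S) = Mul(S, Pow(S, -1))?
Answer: Rational(35804, 7) ≈ 5114.9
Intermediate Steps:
Function('t')(S) = 1
Function('R')(M) = Mul(2, M, Pow(Add(6, M), -1)) (Function('R')(M) = Mul(Mul(2, M), Pow(Add(6, M), -1)) = Mul(2, M, Pow(Add(6, M), -1)))
Function('d')(H) = Mul(H, Add(Rational(2, 7), H)) (Function('d')(H) = Mul(H, Add(H, Mul(2, 1, Pow(Add(6, 1), -1)))) = Mul(H, Add(H, Mul(2, 1, Pow(7, -1)))) = Mul(H, Add(H, Mul(2, 1, Rational(1, 7)))) = Mul(H, Add(H, Rational(2, 7))) = Mul(H, Add(Rational(2, 7), H)))
Add(Mul(43, Function('d')(Mul(-1, 11))), 47) = Add(Mul(43, Mul(Rational(1, 7), Mul(-1, 11), Add(2, Mul(7, Mul(-1, 11))))), 47) = Add(Mul(43, Mul(Rational(1, 7), -11, Add(2, Mul(7, -11)))), 47) = Add(Mul(43, Mul(Rational(1, 7), -11, Add(2, -77))), 47) = Add(Mul(43, Mul(Rational(1, 7), -11, -75)), 47) = Add(Mul(43, Rational(825, 7)), 47) = Add(Rational(35475, 7), 47) = Rational(35804, 7)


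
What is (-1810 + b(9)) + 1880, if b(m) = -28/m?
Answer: 602/9 ≈ 66.889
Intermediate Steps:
(-1810 + b(9)) + 1880 = (-1810 - 28/9) + 1880 = -16318/9 + 1880 = 602/9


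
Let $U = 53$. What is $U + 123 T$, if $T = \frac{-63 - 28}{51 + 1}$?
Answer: $- \frac{649}{4} \approx -162.25$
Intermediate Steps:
$T = - \frac{7}{4}$ ($T = - \frac{91}{52} = \left(-91\right) \frac{1}{52} = - \frac{7}{4} \approx -1.75$)
$U + 123 T = 53 + 123 \left(- \frac{7}{4}\right) = 53 - \frac{861}{4} = - \frac{649}{4}$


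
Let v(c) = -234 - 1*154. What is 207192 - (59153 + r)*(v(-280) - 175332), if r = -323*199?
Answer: -900182088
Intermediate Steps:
v(c) = -388 (v(c) = -234 - 154 = -388)
r = -64277
207192 - (59153 + r)*(v(-280) - 175332) = 207192 - (59153 - 64277)*(-388 - 175332) = 207192 - (-5124)*(-175720) = 207192 - 1*900389280 = 207192 - 900389280 = -900182088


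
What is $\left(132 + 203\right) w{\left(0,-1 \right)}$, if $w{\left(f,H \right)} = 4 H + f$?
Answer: $-1340$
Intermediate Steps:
$w{\left(f,H \right)} = f + 4 H$
$\left(132 + 203\right) w{\left(0,-1 \right)} = \left(132 + 203\right) \left(0 + 4 \left(-1\right)\right) = 335 \left(0 - 4\right) = 335 \left(-4\right) = -1340$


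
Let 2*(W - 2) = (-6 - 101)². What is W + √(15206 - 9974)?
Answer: 11453/2 + 4*√327 ≈ 5798.8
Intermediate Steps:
W = 11453/2 (W = 2 + (-6 - 101)²/2 = 2 + (½)*(-107)² = 2 + (½)*11449 = 2 + 11449/2 = 11453/2 ≈ 5726.5)
W + √(15206 - 9974) = 11453/2 + √(15206 - 9974) = 11453/2 + √5232 = 11453/2 + 4*√327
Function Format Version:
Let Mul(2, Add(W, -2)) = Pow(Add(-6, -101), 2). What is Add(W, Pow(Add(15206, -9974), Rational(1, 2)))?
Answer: Add(Rational(11453, 2), Mul(4, Pow(327, Rational(1, 2)))) ≈ 5798.8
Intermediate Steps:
W = Rational(11453, 2) (W = Add(2, Mul(Rational(1, 2), Pow(Add(-6, -101), 2))) = Add(2, Mul(Rational(1, 2), Pow(-107, 2))) = Add(2, Mul(Rational(1, 2), 11449)) = Add(2, Rational(11449, 2)) = Rational(11453, 2) ≈ 5726.5)
Add(W, Pow(Add(15206, -9974), Rational(1, 2))) = Add(Rational(11453, 2), Pow(Add(15206, -9974), Rational(1, 2))) = Add(Rational(11453, 2), Pow(5232, Rational(1, 2))) = Add(Rational(11453, 2), Mul(4, Pow(327, Rational(1, 2))))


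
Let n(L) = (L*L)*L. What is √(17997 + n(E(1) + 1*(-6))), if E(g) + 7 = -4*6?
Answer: 4*I*√2041 ≈ 180.71*I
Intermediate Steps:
E(g) = -31 (E(g) = -7 - 4*6 = -7 - 24 = -31)
n(L) = L³ (n(L) = L²*L = L³)
√(17997 + n(E(1) + 1*(-6))) = √(17997 + (-31 + 1*(-6))³) = √(17997 + (-31 - 6)³) = √(17997 + (-37)³) = √(17997 - 50653) = √(-32656) = 4*I*√2041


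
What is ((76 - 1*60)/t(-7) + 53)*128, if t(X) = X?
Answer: 45440/7 ≈ 6491.4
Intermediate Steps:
((76 - 1*60)/t(-7) + 53)*128 = ((76 - 1*60)/(-7) + 53)*128 = ((76 - 60)*(-⅐) + 53)*128 = (16*(-⅐) + 53)*128 = (-16/7 + 53)*128 = (355/7)*128 = 45440/7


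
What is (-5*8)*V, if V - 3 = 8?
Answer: -440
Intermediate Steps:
V = 11 (V = 3 + 8 = 11)
(-5*8)*V = -5*8*11 = -40*11 = -440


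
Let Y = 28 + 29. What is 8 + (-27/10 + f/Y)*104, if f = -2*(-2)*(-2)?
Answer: -81908/285 ≈ -287.40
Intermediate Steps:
Y = 57
f = -8 (f = 4*(-2) = -8)
8 + (-27/10 + f/Y)*104 = 8 + (-27/10 - 8/57)*104 = 8 - 1619/570*104 = 8 - 84188/285 = -81908/285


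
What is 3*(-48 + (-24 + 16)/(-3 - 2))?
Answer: -696/5 ≈ -139.20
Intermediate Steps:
3*(-48 + (-24 + 16)/(-3 - 2)) = 3*(-48 - 8/(-5)) = 3*(-48 - 8*(-⅕)) = 3*(-48 + 8/5) = 3*(-232/5) = -696/5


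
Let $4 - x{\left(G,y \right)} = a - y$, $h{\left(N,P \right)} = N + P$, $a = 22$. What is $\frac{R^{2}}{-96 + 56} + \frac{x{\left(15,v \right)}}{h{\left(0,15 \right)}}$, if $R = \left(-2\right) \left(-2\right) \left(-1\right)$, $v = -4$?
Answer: $- \frac{28}{15} \approx -1.8667$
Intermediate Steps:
$R = -4$ ($R = 4 \left(-1\right) = -4$)
$x{\left(G,y \right)} = -18 + y$ ($x{\left(G,y \right)} = 4 - \left(22 - y\right) = 4 + \left(-22 + y\right) = -18 + y$)
$\frac{R^{2}}{-96 + 56} + \frac{x{\left(15,v \right)}}{h{\left(0,15 \right)}} = \frac{\left(-4\right)^{2}}{-96 + 56} + \frac{-18 - 4}{0 + 15} = \frac{16}{-40} - \frac{22}{15} = 16 \left(- \frac{1}{40}\right) - \frac{22}{15} = - \frac{2}{5} - \frac{22}{15} = - \frac{28}{15}$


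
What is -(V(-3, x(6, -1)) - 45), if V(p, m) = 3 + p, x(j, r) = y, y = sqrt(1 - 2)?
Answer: 45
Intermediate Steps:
y = I (y = sqrt(-1) = I ≈ 1.0*I)
x(j, r) = I
-(V(-3, x(6, -1)) - 45) = -((3 - 3) - 45) = -(0 - 45) = -1*(-45) = 45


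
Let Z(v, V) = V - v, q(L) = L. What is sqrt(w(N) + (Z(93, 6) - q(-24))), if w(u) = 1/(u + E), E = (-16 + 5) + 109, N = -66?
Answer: I*sqrt(4030)/8 ≈ 7.9353*I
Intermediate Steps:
E = 98 (E = -11 + 109 = 98)
w(u) = 1/(98 + u) (w(u) = 1/(u + 98) = 1/(98 + u))
sqrt(w(N) + (Z(93, 6) - q(-24))) = sqrt(1/(98 - 66) + ((6 - 1*93) - 1*(-24))) = sqrt(1/32 + ((6 - 93) + 24)) = sqrt(1/32 + (-87 + 24)) = sqrt(1/32 - 63) = sqrt(-2015/32) = I*sqrt(4030)/8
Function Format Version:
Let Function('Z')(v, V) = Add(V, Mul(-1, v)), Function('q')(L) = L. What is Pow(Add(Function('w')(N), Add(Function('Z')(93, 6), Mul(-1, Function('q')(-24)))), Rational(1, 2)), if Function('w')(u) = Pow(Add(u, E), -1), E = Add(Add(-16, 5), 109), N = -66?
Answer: Mul(Rational(1, 8), I, Pow(4030, Rational(1, 2))) ≈ Mul(7.9353, I)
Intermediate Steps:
E = 98 (E = Add(-11, 109) = 98)
Function('w')(u) = Pow(Add(98, u), -1) (Function('w')(u) = Pow(Add(u, 98), -1) = Pow(Add(98, u), -1))
Pow(Add(Function('w')(N), Add(Function('Z')(93, 6), Mul(-1, Function('q')(-24)))), Rational(1, 2)) = Pow(Add(Pow(Add(98, -66), -1), Add(Add(6, Mul(-1, 93)), Mul(-1, -24))), Rational(1, 2)) = Pow(Add(Pow(32, -1), Add(Add(6, -93), 24)), Rational(1, 2)) = Pow(Add(Rational(1, 32), Add(-87, 24)), Rational(1, 2)) = Pow(Add(Rational(1, 32), -63), Rational(1, 2)) = Pow(Rational(-2015, 32), Rational(1, 2)) = Mul(Rational(1, 8), I, Pow(4030, Rational(1, 2)))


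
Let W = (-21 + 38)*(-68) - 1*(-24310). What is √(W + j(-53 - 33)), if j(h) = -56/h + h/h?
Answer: √42814799/43 ≈ 152.17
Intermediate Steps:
W = 23154 (W = 17*(-68) + 24310 = -1156 + 24310 = 23154)
j(h) = 1 - 56/h (j(h) = -56/h + 1 = 1 - 56/h)
√(W + j(-53 - 33)) = √(23154 + (-56 + (-53 - 33))/(-53 - 33)) = √(23154 + (-56 - 86)/(-86)) = √(23154 - 1/86*(-142)) = √(23154 + 71/43) = √(995693/43) = √42814799/43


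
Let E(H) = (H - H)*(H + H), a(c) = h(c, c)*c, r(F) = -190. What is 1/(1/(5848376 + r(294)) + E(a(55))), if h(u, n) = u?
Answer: 5848186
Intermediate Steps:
a(c) = c² (a(c) = c*c = c²)
E(H) = 0 (E(H) = 0*(2*H) = 0)
1/(1/(5848376 + r(294)) + E(a(55))) = 1/(1/(5848376 - 190) + 0) = 1/(1/5848186 + 0) = 1/(1/5848186) = 5848186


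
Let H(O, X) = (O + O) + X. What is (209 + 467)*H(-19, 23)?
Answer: -10140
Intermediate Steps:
H(O, X) = X + 2*O (H(O, X) = 2*O + X = X + 2*O)
(209 + 467)*H(-19, 23) = (209 + 467)*(23 + 2*(-19)) = 676*(23 - 38) = 676*(-15) = -10140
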